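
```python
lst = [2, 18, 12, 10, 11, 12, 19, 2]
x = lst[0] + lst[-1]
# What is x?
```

lst has length 8. lst[0] = 2.
lst has length 8. Negative index -1 maps to positive index 8 + (-1) = 7. lst[7] = 2.
Sum: 2 + 2 = 4.

4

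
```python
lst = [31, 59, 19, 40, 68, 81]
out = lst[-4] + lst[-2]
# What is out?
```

lst has length 6. Negative index -4 maps to positive index 6 + (-4) = 2. lst[2] = 19.
lst has length 6. Negative index -2 maps to positive index 6 + (-2) = 4. lst[4] = 68.
Sum: 19 + 68 = 87.

87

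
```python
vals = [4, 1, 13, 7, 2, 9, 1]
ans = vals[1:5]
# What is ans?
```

vals has length 7. The slice vals[1:5] selects indices [1, 2, 3, 4] (1->1, 2->13, 3->7, 4->2), giving [1, 13, 7, 2].

[1, 13, 7, 2]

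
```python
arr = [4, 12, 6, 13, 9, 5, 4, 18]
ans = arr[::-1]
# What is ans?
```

arr has length 8. The slice arr[::-1] selects indices [7, 6, 5, 4, 3, 2, 1, 0] (7->18, 6->4, 5->5, 4->9, 3->13, 2->6, 1->12, 0->4), giving [18, 4, 5, 9, 13, 6, 12, 4].

[18, 4, 5, 9, 13, 6, 12, 4]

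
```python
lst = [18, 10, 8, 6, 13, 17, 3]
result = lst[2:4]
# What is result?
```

lst has length 7. The slice lst[2:4] selects indices [2, 3] (2->8, 3->6), giving [8, 6].

[8, 6]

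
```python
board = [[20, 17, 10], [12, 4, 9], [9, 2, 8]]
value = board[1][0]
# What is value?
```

board[1] = [12, 4, 9]. Taking column 0 of that row yields 12.

12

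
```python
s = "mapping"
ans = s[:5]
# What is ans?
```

s has length 7. The slice s[:5] selects indices [0, 1, 2, 3, 4] (0->'m', 1->'a', 2->'p', 3->'p', 4->'i'), giving 'mappi'.

'mappi'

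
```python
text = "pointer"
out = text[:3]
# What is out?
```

text has length 7. The slice text[:3] selects indices [0, 1, 2] (0->'p', 1->'o', 2->'i'), giving 'poi'.

'poi'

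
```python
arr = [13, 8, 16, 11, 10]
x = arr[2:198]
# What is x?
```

arr has length 5. The slice arr[2:198] selects indices [2, 3, 4] (2->16, 3->11, 4->10), giving [16, 11, 10].

[16, 11, 10]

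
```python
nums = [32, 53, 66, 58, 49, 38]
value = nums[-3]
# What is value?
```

nums has length 6. Negative index -3 maps to positive index 6 + (-3) = 3. nums[3] = 58.

58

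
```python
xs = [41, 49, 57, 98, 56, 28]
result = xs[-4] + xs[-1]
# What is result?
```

xs has length 6. Negative index -4 maps to positive index 6 + (-4) = 2. xs[2] = 57.
xs has length 6. Negative index -1 maps to positive index 6 + (-1) = 5. xs[5] = 28.
Sum: 57 + 28 = 85.

85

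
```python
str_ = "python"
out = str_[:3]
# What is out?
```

str_ has length 6. The slice str_[:3] selects indices [0, 1, 2] (0->'p', 1->'y', 2->'t'), giving 'pyt'.

'pyt'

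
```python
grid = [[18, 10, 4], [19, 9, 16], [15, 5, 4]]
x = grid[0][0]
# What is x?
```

grid[0] = [18, 10, 4]. Taking column 0 of that row yields 18.

18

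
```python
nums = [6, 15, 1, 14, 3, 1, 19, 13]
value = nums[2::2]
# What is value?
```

nums has length 8. The slice nums[2::2] selects indices [2, 4, 6] (2->1, 4->3, 6->19), giving [1, 3, 19].

[1, 3, 19]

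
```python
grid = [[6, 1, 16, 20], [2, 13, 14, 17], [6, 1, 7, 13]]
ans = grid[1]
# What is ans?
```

grid has 3 rows. Row 1 is [2, 13, 14, 17].

[2, 13, 14, 17]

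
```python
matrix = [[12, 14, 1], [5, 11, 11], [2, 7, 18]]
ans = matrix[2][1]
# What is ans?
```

matrix[2] = [2, 7, 18]. Taking column 1 of that row yields 7.

7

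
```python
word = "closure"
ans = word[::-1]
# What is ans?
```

word has length 7. The slice word[::-1] selects indices [6, 5, 4, 3, 2, 1, 0] (6->'e', 5->'r', 4->'u', 3->'s', 2->'o', 1->'l', 0->'c'), giving 'erusolc'.

'erusolc'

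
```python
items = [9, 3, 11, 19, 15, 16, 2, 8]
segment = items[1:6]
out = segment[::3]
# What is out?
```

items has length 8. The slice items[1:6] selects indices [1, 2, 3, 4, 5] (1->3, 2->11, 3->19, 4->15, 5->16), giving [3, 11, 19, 15, 16]. So segment = [3, 11, 19, 15, 16]. segment has length 5. The slice segment[::3] selects indices [0, 3] (0->3, 3->15), giving [3, 15].

[3, 15]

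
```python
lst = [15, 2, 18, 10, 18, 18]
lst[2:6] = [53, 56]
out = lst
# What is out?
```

lst starts as [15, 2, 18, 10, 18, 18] (length 6). The slice lst[2:6] covers indices [2, 3, 4, 5] with values [18, 10, 18, 18]. Replacing that slice with [53, 56] (different length) produces [15, 2, 53, 56].

[15, 2, 53, 56]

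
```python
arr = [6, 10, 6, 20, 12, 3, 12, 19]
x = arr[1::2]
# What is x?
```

arr has length 8. The slice arr[1::2] selects indices [1, 3, 5, 7] (1->10, 3->20, 5->3, 7->19), giving [10, 20, 3, 19].

[10, 20, 3, 19]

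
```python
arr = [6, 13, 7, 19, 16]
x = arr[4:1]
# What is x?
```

arr has length 5. The slice arr[4:1] resolves to an empty index range, so the result is [].

[]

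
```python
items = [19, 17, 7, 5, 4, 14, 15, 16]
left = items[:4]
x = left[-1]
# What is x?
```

items has length 8. The slice items[:4] selects indices [0, 1, 2, 3] (0->19, 1->17, 2->7, 3->5), giving [19, 17, 7, 5]. So left = [19, 17, 7, 5]. Then left[-1] = 5.

5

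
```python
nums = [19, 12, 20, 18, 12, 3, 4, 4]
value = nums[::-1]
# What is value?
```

nums has length 8. The slice nums[::-1] selects indices [7, 6, 5, 4, 3, 2, 1, 0] (7->4, 6->4, 5->3, 4->12, 3->18, 2->20, 1->12, 0->19), giving [4, 4, 3, 12, 18, 20, 12, 19].

[4, 4, 3, 12, 18, 20, 12, 19]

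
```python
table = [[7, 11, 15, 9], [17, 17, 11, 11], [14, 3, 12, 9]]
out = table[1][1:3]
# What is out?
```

table[1] = [17, 17, 11, 11]. table[1] has length 4. The slice table[1][1:3] selects indices [1, 2] (1->17, 2->11), giving [17, 11].

[17, 11]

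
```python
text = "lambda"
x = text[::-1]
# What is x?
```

text has length 6. The slice text[::-1] selects indices [5, 4, 3, 2, 1, 0] (5->'a', 4->'d', 3->'b', 2->'m', 1->'a', 0->'l'), giving 'adbmal'.

'adbmal'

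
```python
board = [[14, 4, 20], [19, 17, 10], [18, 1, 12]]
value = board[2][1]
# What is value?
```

board[2] = [18, 1, 12]. Taking column 1 of that row yields 1.

1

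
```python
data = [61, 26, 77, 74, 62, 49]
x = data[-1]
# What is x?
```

data has length 6. Negative index -1 maps to positive index 6 + (-1) = 5. data[5] = 49.

49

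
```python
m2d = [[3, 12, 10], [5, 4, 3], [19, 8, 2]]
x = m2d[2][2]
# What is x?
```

m2d[2] = [19, 8, 2]. Taking column 2 of that row yields 2.

2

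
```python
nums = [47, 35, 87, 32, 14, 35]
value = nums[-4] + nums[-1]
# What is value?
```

nums has length 6. Negative index -4 maps to positive index 6 + (-4) = 2. nums[2] = 87.
nums has length 6. Negative index -1 maps to positive index 6 + (-1) = 5. nums[5] = 35.
Sum: 87 + 35 = 122.

122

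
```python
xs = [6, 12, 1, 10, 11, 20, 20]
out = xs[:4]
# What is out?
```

xs has length 7. The slice xs[:4] selects indices [0, 1, 2, 3] (0->6, 1->12, 2->1, 3->10), giving [6, 12, 1, 10].

[6, 12, 1, 10]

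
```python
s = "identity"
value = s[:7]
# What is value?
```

s has length 8. The slice s[:7] selects indices [0, 1, 2, 3, 4, 5, 6] (0->'i', 1->'d', 2->'e', 3->'n', 4->'t', 5->'i', 6->'t'), giving 'identit'.

'identit'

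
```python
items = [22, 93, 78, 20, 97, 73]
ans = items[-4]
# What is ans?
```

items has length 6. Negative index -4 maps to positive index 6 + (-4) = 2. items[2] = 78.

78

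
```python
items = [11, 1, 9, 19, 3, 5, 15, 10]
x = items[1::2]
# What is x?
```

items has length 8. The slice items[1::2] selects indices [1, 3, 5, 7] (1->1, 3->19, 5->5, 7->10), giving [1, 19, 5, 10].

[1, 19, 5, 10]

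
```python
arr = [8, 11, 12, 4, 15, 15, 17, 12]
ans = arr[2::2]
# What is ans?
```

arr has length 8. The slice arr[2::2] selects indices [2, 4, 6] (2->12, 4->15, 6->17), giving [12, 15, 17].

[12, 15, 17]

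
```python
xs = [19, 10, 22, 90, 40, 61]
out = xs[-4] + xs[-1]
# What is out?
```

xs has length 6. Negative index -4 maps to positive index 6 + (-4) = 2. xs[2] = 22.
xs has length 6. Negative index -1 maps to positive index 6 + (-1) = 5. xs[5] = 61.
Sum: 22 + 61 = 83.

83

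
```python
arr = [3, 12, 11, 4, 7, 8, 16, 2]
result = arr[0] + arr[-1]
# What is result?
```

arr has length 8. arr[0] = 3.
arr has length 8. Negative index -1 maps to positive index 8 + (-1) = 7. arr[7] = 2.
Sum: 3 + 2 = 5.

5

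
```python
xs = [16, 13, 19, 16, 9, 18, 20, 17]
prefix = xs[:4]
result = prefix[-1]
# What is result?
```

xs has length 8. The slice xs[:4] selects indices [0, 1, 2, 3] (0->16, 1->13, 2->19, 3->16), giving [16, 13, 19, 16]. So prefix = [16, 13, 19, 16]. Then prefix[-1] = 16.

16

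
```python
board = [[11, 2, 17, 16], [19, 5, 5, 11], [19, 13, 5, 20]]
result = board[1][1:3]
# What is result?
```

board[1] = [19, 5, 5, 11]. board[1] has length 4. The slice board[1][1:3] selects indices [1, 2] (1->5, 2->5), giving [5, 5].

[5, 5]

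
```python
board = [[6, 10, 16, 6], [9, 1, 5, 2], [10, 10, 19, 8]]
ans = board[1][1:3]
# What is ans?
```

board[1] = [9, 1, 5, 2]. board[1] has length 4. The slice board[1][1:3] selects indices [1, 2] (1->1, 2->5), giving [1, 5].

[1, 5]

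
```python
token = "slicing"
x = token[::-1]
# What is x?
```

token has length 7. The slice token[::-1] selects indices [6, 5, 4, 3, 2, 1, 0] (6->'g', 5->'n', 4->'i', 3->'c', 2->'i', 1->'l', 0->'s'), giving 'gnicils'.

'gnicils'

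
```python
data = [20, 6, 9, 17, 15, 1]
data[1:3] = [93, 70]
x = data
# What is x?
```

data starts as [20, 6, 9, 17, 15, 1] (length 6). The slice data[1:3] covers indices [1, 2] with values [6, 9]. Replacing that slice with [93, 70] (same length) produces [20, 93, 70, 17, 15, 1].

[20, 93, 70, 17, 15, 1]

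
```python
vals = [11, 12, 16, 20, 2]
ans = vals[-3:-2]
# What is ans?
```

vals has length 5. The slice vals[-3:-2] selects indices [2] (2->16), giving [16].

[16]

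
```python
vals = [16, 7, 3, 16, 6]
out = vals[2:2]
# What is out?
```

vals has length 5. The slice vals[2:2] resolves to an empty index range, so the result is [].

[]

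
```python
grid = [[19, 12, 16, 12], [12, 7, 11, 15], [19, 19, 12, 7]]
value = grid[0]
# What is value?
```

grid has 3 rows. Row 0 is [19, 12, 16, 12].

[19, 12, 16, 12]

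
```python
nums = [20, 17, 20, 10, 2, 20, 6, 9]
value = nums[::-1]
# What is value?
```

nums has length 8. The slice nums[::-1] selects indices [7, 6, 5, 4, 3, 2, 1, 0] (7->9, 6->6, 5->20, 4->2, 3->10, 2->20, 1->17, 0->20), giving [9, 6, 20, 2, 10, 20, 17, 20].

[9, 6, 20, 2, 10, 20, 17, 20]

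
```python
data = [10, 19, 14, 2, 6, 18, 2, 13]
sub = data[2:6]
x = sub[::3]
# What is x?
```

data has length 8. The slice data[2:6] selects indices [2, 3, 4, 5] (2->14, 3->2, 4->6, 5->18), giving [14, 2, 6, 18]. So sub = [14, 2, 6, 18]. sub has length 4. The slice sub[::3] selects indices [0, 3] (0->14, 3->18), giving [14, 18].

[14, 18]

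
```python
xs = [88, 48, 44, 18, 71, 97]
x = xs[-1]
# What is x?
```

xs has length 6. Negative index -1 maps to positive index 6 + (-1) = 5. xs[5] = 97.

97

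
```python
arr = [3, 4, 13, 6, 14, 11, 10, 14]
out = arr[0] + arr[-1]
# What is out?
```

arr has length 8. arr[0] = 3.
arr has length 8. Negative index -1 maps to positive index 8 + (-1) = 7. arr[7] = 14.
Sum: 3 + 14 = 17.

17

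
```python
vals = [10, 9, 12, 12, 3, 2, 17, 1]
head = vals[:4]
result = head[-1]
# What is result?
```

vals has length 8. The slice vals[:4] selects indices [0, 1, 2, 3] (0->10, 1->9, 2->12, 3->12), giving [10, 9, 12, 12]. So head = [10, 9, 12, 12]. Then head[-1] = 12.

12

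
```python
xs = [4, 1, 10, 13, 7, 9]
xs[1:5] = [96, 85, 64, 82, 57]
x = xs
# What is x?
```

xs starts as [4, 1, 10, 13, 7, 9] (length 6). The slice xs[1:5] covers indices [1, 2, 3, 4] with values [1, 10, 13, 7]. Replacing that slice with [96, 85, 64, 82, 57] (different length) produces [4, 96, 85, 64, 82, 57, 9].

[4, 96, 85, 64, 82, 57, 9]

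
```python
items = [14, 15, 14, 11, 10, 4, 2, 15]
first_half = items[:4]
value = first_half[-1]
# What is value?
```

items has length 8. The slice items[:4] selects indices [0, 1, 2, 3] (0->14, 1->15, 2->14, 3->11), giving [14, 15, 14, 11]. So first_half = [14, 15, 14, 11]. Then first_half[-1] = 11.

11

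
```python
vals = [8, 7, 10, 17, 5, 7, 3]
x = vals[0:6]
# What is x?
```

vals has length 7. The slice vals[0:6] selects indices [0, 1, 2, 3, 4, 5] (0->8, 1->7, 2->10, 3->17, 4->5, 5->7), giving [8, 7, 10, 17, 5, 7].

[8, 7, 10, 17, 5, 7]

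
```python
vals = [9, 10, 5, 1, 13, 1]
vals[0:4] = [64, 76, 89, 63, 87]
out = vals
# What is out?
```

vals starts as [9, 10, 5, 1, 13, 1] (length 6). The slice vals[0:4] covers indices [0, 1, 2, 3] with values [9, 10, 5, 1]. Replacing that slice with [64, 76, 89, 63, 87] (different length) produces [64, 76, 89, 63, 87, 13, 1].

[64, 76, 89, 63, 87, 13, 1]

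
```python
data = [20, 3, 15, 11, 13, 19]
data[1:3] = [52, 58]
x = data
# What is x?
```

data starts as [20, 3, 15, 11, 13, 19] (length 6). The slice data[1:3] covers indices [1, 2] with values [3, 15]. Replacing that slice with [52, 58] (same length) produces [20, 52, 58, 11, 13, 19].

[20, 52, 58, 11, 13, 19]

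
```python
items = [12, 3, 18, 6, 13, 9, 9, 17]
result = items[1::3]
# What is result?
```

items has length 8. The slice items[1::3] selects indices [1, 4, 7] (1->3, 4->13, 7->17), giving [3, 13, 17].

[3, 13, 17]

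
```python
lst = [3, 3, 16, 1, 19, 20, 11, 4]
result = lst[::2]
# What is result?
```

lst has length 8. The slice lst[::2] selects indices [0, 2, 4, 6] (0->3, 2->16, 4->19, 6->11), giving [3, 16, 19, 11].

[3, 16, 19, 11]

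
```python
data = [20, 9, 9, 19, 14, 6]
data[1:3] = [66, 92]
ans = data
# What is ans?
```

data starts as [20, 9, 9, 19, 14, 6] (length 6). The slice data[1:3] covers indices [1, 2] with values [9, 9]. Replacing that slice with [66, 92] (same length) produces [20, 66, 92, 19, 14, 6].

[20, 66, 92, 19, 14, 6]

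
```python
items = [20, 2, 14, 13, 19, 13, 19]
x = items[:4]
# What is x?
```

items has length 7. The slice items[:4] selects indices [0, 1, 2, 3] (0->20, 1->2, 2->14, 3->13), giving [20, 2, 14, 13].

[20, 2, 14, 13]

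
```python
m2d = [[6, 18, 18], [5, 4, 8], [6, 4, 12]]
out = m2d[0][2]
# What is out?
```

m2d[0] = [6, 18, 18]. Taking column 2 of that row yields 18.

18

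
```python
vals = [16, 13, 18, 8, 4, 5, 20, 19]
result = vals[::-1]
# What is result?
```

vals has length 8. The slice vals[::-1] selects indices [7, 6, 5, 4, 3, 2, 1, 0] (7->19, 6->20, 5->5, 4->4, 3->8, 2->18, 1->13, 0->16), giving [19, 20, 5, 4, 8, 18, 13, 16].

[19, 20, 5, 4, 8, 18, 13, 16]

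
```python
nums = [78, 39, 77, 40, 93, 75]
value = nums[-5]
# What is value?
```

nums has length 6. Negative index -5 maps to positive index 6 + (-5) = 1. nums[1] = 39.

39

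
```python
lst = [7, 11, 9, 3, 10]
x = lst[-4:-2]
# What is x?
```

lst has length 5. The slice lst[-4:-2] selects indices [1, 2] (1->11, 2->9), giving [11, 9].

[11, 9]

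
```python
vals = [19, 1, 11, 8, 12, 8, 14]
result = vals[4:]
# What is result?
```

vals has length 7. The slice vals[4:] selects indices [4, 5, 6] (4->12, 5->8, 6->14), giving [12, 8, 14].

[12, 8, 14]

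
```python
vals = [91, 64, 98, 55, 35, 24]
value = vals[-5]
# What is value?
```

vals has length 6. Negative index -5 maps to positive index 6 + (-5) = 1. vals[1] = 64.

64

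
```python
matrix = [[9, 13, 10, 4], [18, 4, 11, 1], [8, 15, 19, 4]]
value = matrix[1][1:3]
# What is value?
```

matrix[1] = [18, 4, 11, 1]. matrix[1] has length 4. The slice matrix[1][1:3] selects indices [1, 2] (1->4, 2->11), giving [4, 11].

[4, 11]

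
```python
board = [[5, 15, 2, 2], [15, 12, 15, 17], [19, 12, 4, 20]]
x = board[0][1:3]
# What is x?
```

board[0] = [5, 15, 2, 2]. board[0] has length 4. The slice board[0][1:3] selects indices [1, 2] (1->15, 2->2), giving [15, 2].

[15, 2]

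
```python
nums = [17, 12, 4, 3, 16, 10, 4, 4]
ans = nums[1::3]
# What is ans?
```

nums has length 8. The slice nums[1::3] selects indices [1, 4, 7] (1->12, 4->16, 7->4), giving [12, 16, 4].

[12, 16, 4]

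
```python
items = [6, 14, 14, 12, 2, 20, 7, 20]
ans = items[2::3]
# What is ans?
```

items has length 8. The slice items[2::3] selects indices [2, 5] (2->14, 5->20), giving [14, 20].

[14, 20]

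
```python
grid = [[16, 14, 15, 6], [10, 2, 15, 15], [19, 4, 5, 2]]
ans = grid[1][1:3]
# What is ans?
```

grid[1] = [10, 2, 15, 15]. grid[1] has length 4. The slice grid[1][1:3] selects indices [1, 2] (1->2, 2->15), giving [2, 15].

[2, 15]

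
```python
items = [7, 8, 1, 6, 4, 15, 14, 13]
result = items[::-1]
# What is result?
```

items has length 8. The slice items[::-1] selects indices [7, 6, 5, 4, 3, 2, 1, 0] (7->13, 6->14, 5->15, 4->4, 3->6, 2->1, 1->8, 0->7), giving [13, 14, 15, 4, 6, 1, 8, 7].

[13, 14, 15, 4, 6, 1, 8, 7]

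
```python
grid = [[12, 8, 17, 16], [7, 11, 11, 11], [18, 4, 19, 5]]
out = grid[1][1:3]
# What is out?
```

grid[1] = [7, 11, 11, 11]. grid[1] has length 4. The slice grid[1][1:3] selects indices [1, 2] (1->11, 2->11), giving [11, 11].

[11, 11]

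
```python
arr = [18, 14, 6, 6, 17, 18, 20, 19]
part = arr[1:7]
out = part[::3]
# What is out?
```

arr has length 8. The slice arr[1:7] selects indices [1, 2, 3, 4, 5, 6] (1->14, 2->6, 3->6, 4->17, 5->18, 6->20), giving [14, 6, 6, 17, 18, 20]. So part = [14, 6, 6, 17, 18, 20]. part has length 6. The slice part[::3] selects indices [0, 3] (0->14, 3->17), giving [14, 17].

[14, 17]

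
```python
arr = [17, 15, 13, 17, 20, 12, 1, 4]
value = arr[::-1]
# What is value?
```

arr has length 8. The slice arr[::-1] selects indices [7, 6, 5, 4, 3, 2, 1, 0] (7->4, 6->1, 5->12, 4->20, 3->17, 2->13, 1->15, 0->17), giving [4, 1, 12, 20, 17, 13, 15, 17].

[4, 1, 12, 20, 17, 13, 15, 17]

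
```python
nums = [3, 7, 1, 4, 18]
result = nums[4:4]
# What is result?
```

nums has length 5. The slice nums[4:4] resolves to an empty index range, so the result is [].

[]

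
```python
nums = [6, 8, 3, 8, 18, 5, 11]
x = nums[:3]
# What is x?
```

nums has length 7. The slice nums[:3] selects indices [0, 1, 2] (0->6, 1->8, 2->3), giving [6, 8, 3].

[6, 8, 3]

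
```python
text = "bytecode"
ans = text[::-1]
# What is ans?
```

text has length 8. The slice text[::-1] selects indices [7, 6, 5, 4, 3, 2, 1, 0] (7->'e', 6->'d', 5->'o', 4->'c', 3->'e', 2->'t', 1->'y', 0->'b'), giving 'edocetyb'.

'edocetyb'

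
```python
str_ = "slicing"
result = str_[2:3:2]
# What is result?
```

str_ has length 7. The slice str_[2:3:2] selects indices [2] (2->'i'), giving 'i'.

'i'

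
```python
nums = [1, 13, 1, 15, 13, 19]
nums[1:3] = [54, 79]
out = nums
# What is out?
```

nums starts as [1, 13, 1, 15, 13, 19] (length 6). The slice nums[1:3] covers indices [1, 2] with values [13, 1]. Replacing that slice with [54, 79] (same length) produces [1, 54, 79, 15, 13, 19].

[1, 54, 79, 15, 13, 19]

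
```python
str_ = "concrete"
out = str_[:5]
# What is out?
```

str_ has length 8. The slice str_[:5] selects indices [0, 1, 2, 3, 4] (0->'c', 1->'o', 2->'n', 3->'c', 4->'r'), giving 'concr'.

'concr'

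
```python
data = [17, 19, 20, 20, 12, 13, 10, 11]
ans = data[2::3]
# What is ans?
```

data has length 8. The slice data[2::3] selects indices [2, 5] (2->20, 5->13), giving [20, 13].

[20, 13]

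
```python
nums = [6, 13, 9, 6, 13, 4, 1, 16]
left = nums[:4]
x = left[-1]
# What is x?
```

nums has length 8. The slice nums[:4] selects indices [0, 1, 2, 3] (0->6, 1->13, 2->9, 3->6), giving [6, 13, 9, 6]. So left = [6, 13, 9, 6]. Then left[-1] = 6.

6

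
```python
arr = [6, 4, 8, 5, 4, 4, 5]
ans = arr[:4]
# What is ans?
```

arr has length 7. The slice arr[:4] selects indices [0, 1, 2, 3] (0->6, 1->4, 2->8, 3->5), giving [6, 4, 8, 5].

[6, 4, 8, 5]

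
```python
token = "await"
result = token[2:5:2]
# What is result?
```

token has length 5. The slice token[2:5:2] selects indices [2, 4] (2->'a', 4->'t'), giving 'at'.

'at'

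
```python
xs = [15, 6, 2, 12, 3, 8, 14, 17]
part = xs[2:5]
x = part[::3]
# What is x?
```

xs has length 8. The slice xs[2:5] selects indices [2, 3, 4] (2->2, 3->12, 4->3), giving [2, 12, 3]. So part = [2, 12, 3]. part has length 3. The slice part[::3] selects indices [0] (0->2), giving [2].

[2]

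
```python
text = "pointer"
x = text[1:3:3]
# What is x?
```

text has length 7. The slice text[1:3:3] selects indices [1] (1->'o'), giving 'o'.

'o'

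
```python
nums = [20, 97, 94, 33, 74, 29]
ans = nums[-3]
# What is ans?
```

nums has length 6. Negative index -3 maps to positive index 6 + (-3) = 3. nums[3] = 33.

33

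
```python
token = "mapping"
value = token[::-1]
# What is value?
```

token has length 7. The slice token[::-1] selects indices [6, 5, 4, 3, 2, 1, 0] (6->'g', 5->'n', 4->'i', 3->'p', 2->'p', 1->'a', 0->'m'), giving 'gnippam'.

'gnippam'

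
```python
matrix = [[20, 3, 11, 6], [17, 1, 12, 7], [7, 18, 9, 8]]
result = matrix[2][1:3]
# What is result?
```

matrix[2] = [7, 18, 9, 8]. matrix[2] has length 4. The slice matrix[2][1:3] selects indices [1, 2] (1->18, 2->9), giving [18, 9].

[18, 9]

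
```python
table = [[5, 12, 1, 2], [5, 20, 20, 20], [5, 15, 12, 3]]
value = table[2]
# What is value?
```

table has 3 rows. Row 2 is [5, 15, 12, 3].

[5, 15, 12, 3]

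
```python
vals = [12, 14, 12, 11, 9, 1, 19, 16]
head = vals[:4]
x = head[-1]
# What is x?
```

vals has length 8. The slice vals[:4] selects indices [0, 1, 2, 3] (0->12, 1->14, 2->12, 3->11), giving [12, 14, 12, 11]. So head = [12, 14, 12, 11]. Then head[-1] = 11.

11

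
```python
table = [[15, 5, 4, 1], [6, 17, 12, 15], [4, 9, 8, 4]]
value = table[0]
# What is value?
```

table has 3 rows. Row 0 is [15, 5, 4, 1].

[15, 5, 4, 1]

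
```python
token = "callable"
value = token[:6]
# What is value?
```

token has length 8. The slice token[:6] selects indices [0, 1, 2, 3, 4, 5] (0->'c', 1->'a', 2->'l', 3->'l', 4->'a', 5->'b'), giving 'callab'.

'callab'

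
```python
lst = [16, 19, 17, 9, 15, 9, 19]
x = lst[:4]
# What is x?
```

lst has length 7. The slice lst[:4] selects indices [0, 1, 2, 3] (0->16, 1->19, 2->17, 3->9), giving [16, 19, 17, 9].

[16, 19, 17, 9]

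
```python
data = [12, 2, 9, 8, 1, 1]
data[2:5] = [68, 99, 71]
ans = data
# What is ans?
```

data starts as [12, 2, 9, 8, 1, 1] (length 6). The slice data[2:5] covers indices [2, 3, 4] with values [9, 8, 1]. Replacing that slice with [68, 99, 71] (same length) produces [12, 2, 68, 99, 71, 1].

[12, 2, 68, 99, 71, 1]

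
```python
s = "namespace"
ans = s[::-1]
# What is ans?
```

s has length 9. The slice s[::-1] selects indices [8, 7, 6, 5, 4, 3, 2, 1, 0] (8->'e', 7->'c', 6->'a', 5->'p', 4->'s', 3->'e', 2->'m', 1->'a', 0->'n'), giving 'ecapseman'.

'ecapseman'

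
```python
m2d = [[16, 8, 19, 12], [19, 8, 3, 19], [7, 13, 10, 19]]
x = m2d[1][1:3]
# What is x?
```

m2d[1] = [19, 8, 3, 19]. m2d[1] has length 4. The slice m2d[1][1:3] selects indices [1, 2] (1->8, 2->3), giving [8, 3].

[8, 3]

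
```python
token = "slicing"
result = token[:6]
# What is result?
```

token has length 7. The slice token[:6] selects indices [0, 1, 2, 3, 4, 5] (0->'s', 1->'l', 2->'i', 3->'c', 4->'i', 5->'n'), giving 'slicin'.

'slicin'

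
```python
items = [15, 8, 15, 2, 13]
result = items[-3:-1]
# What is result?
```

items has length 5. The slice items[-3:-1] selects indices [2, 3] (2->15, 3->2), giving [15, 2].

[15, 2]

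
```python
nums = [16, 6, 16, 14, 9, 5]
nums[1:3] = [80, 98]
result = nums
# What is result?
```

nums starts as [16, 6, 16, 14, 9, 5] (length 6). The slice nums[1:3] covers indices [1, 2] with values [6, 16]. Replacing that slice with [80, 98] (same length) produces [16, 80, 98, 14, 9, 5].

[16, 80, 98, 14, 9, 5]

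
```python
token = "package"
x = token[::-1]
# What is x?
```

token has length 7. The slice token[::-1] selects indices [6, 5, 4, 3, 2, 1, 0] (6->'e', 5->'g', 4->'a', 3->'k', 2->'c', 1->'a', 0->'p'), giving 'egakcap'.

'egakcap'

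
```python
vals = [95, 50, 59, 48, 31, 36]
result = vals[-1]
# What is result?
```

vals has length 6. Negative index -1 maps to positive index 6 + (-1) = 5. vals[5] = 36.

36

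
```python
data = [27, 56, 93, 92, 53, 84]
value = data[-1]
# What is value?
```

data has length 6. Negative index -1 maps to positive index 6 + (-1) = 5. data[5] = 84.

84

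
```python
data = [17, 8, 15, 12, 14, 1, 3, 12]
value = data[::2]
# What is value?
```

data has length 8. The slice data[::2] selects indices [0, 2, 4, 6] (0->17, 2->15, 4->14, 6->3), giving [17, 15, 14, 3].

[17, 15, 14, 3]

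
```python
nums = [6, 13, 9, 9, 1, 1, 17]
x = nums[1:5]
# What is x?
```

nums has length 7. The slice nums[1:5] selects indices [1, 2, 3, 4] (1->13, 2->9, 3->9, 4->1), giving [13, 9, 9, 1].

[13, 9, 9, 1]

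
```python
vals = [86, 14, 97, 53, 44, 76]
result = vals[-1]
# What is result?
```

vals has length 6. Negative index -1 maps to positive index 6 + (-1) = 5. vals[5] = 76.

76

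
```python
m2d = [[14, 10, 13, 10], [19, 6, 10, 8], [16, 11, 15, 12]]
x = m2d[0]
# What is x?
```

m2d has 3 rows. Row 0 is [14, 10, 13, 10].

[14, 10, 13, 10]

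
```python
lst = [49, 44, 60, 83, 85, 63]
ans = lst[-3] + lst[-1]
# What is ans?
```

lst has length 6. Negative index -3 maps to positive index 6 + (-3) = 3. lst[3] = 83.
lst has length 6. Negative index -1 maps to positive index 6 + (-1) = 5. lst[5] = 63.
Sum: 83 + 63 = 146.

146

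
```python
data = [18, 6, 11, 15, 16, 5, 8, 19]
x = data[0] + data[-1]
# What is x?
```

data has length 8. data[0] = 18.
data has length 8. Negative index -1 maps to positive index 8 + (-1) = 7. data[7] = 19.
Sum: 18 + 19 = 37.

37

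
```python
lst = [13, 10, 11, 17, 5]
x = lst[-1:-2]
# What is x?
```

lst has length 5. The slice lst[-1:-2] resolves to an empty index range, so the result is [].

[]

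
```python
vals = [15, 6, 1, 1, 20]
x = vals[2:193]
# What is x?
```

vals has length 5. The slice vals[2:193] selects indices [2, 3, 4] (2->1, 3->1, 4->20), giving [1, 1, 20].

[1, 1, 20]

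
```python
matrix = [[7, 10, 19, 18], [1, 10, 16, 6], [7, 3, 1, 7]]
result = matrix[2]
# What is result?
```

matrix has 3 rows. Row 2 is [7, 3, 1, 7].

[7, 3, 1, 7]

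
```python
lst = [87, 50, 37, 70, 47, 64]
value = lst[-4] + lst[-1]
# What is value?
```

lst has length 6. Negative index -4 maps to positive index 6 + (-4) = 2. lst[2] = 37.
lst has length 6. Negative index -1 maps to positive index 6 + (-1) = 5. lst[5] = 64.
Sum: 37 + 64 = 101.

101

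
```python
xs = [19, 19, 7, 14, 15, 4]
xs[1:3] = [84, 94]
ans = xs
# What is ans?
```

xs starts as [19, 19, 7, 14, 15, 4] (length 6). The slice xs[1:3] covers indices [1, 2] with values [19, 7]. Replacing that slice with [84, 94] (same length) produces [19, 84, 94, 14, 15, 4].

[19, 84, 94, 14, 15, 4]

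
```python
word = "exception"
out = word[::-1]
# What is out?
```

word has length 9. The slice word[::-1] selects indices [8, 7, 6, 5, 4, 3, 2, 1, 0] (8->'n', 7->'o', 6->'i', 5->'t', 4->'p', 3->'e', 2->'c', 1->'x', 0->'e'), giving 'noitpecxe'.

'noitpecxe'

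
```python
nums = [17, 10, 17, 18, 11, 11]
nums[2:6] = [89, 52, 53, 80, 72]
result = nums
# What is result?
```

nums starts as [17, 10, 17, 18, 11, 11] (length 6). The slice nums[2:6] covers indices [2, 3, 4, 5] with values [17, 18, 11, 11]. Replacing that slice with [89, 52, 53, 80, 72] (different length) produces [17, 10, 89, 52, 53, 80, 72].

[17, 10, 89, 52, 53, 80, 72]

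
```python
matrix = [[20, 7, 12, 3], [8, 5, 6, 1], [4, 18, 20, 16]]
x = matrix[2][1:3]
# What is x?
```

matrix[2] = [4, 18, 20, 16]. matrix[2] has length 4. The slice matrix[2][1:3] selects indices [1, 2] (1->18, 2->20), giving [18, 20].

[18, 20]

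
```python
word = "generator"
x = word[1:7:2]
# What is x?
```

word has length 9. The slice word[1:7:2] selects indices [1, 3, 5] (1->'e', 3->'e', 5->'a'), giving 'eea'.

'eea'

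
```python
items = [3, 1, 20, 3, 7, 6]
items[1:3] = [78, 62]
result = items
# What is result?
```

items starts as [3, 1, 20, 3, 7, 6] (length 6). The slice items[1:3] covers indices [1, 2] with values [1, 20]. Replacing that slice with [78, 62] (same length) produces [3, 78, 62, 3, 7, 6].

[3, 78, 62, 3, 7, 6]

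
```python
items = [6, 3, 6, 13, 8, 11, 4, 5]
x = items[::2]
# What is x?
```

items has length 8. The slice items[::2] selects indices [0, 2, 4, 6] (0->6, 2->6, 4->8, 6->4), giving [6, 6, 8, 4].

[6, 6, 8, 4]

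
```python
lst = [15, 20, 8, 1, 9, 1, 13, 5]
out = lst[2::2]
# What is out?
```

lst has length 8. The slice lst[2::2] selects indices [2, 4, 6] (2->8, 4->9, 6->13), giving [8, 9, 13].

[8, 9, 13]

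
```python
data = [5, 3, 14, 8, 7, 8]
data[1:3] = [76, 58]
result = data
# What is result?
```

data starts as [5, 3, 14, 8, 7, 8] (length 6). The slice data[1:3] covers indices [1, 2] with values [3, 14]. Replacing that slice with [76, 58] (same length) produces [5, 76, 58, 8, 7, 8].

[5, 76, 58, 8, 7, 8]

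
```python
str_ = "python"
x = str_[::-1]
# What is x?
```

str_ has length 6. The slice str_[::-1] selects indices [5, 4, 3, 2, 1, 0] (5->'n', 4->'o', 3->'h', 2->'t', 1->'y', 0->'p'), giving 'nohtyp'.

'nohtyp'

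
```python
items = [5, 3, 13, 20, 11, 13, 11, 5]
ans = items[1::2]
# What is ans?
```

items has length 8. The slice items[1::2] selects indices [1, 3, 5, 7] (1->3, 3->20, 5->13, 7->5), giving [3, 20, 13, 5].

[3, 20, 13, 5]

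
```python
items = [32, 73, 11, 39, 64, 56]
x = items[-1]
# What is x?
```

items has length 6. Negative index -1 maps to positive index 6 + (-1) = 5. items[5] = 56.

56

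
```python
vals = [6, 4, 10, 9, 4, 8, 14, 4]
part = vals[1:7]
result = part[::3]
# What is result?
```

vals has length 8. The slice vals[1:7] selects indices [1, 2, 3, 4, 5, 6] (1->4, 2->10, 3->9, 4->4, 5->8, 6->14), giving [4, 10, 9, 4, 8, 14]. So part = [4, 10, 9, 4, 8, 14]. part has length 6. The slice part[::3] selects indices [0, 3] (0->4, 3->4), giving [4, 4].

[4, 4]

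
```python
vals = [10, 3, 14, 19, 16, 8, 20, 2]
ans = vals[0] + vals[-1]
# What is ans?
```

vals has length 8. vals[0] = 10.
vals has length 8. Negative index -1 maps to positive index 8 + (-1) = 7. vals[7] = 2.
Sum: 10 + 2 = 12.

12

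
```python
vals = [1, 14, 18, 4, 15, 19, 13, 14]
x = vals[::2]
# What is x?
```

vals has length 8. The slice vals[::2] selects indices [0, 2, 4, 6] (0->1, 2->18, 4->15, 6->13), giving [1, 18, 15, 13].

[1, 18, 15, 13]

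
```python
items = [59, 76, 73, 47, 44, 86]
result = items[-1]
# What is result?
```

items has length 6. Negative index -1 maps to positive index 6 + (-1) = 5. items[5] = 86.

86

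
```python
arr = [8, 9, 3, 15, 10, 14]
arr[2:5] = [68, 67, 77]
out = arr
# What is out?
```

arr starts as [8, 9, 3, 15, 10, 14] (length 6). The slice arr[2:5] covers indices [2, 3, 4] with values [3, 15, 10]. Replacing that slice with [68, 67, 77] (same length) produces [8, 9, 68, 67, 77, 14].

[8, 9, 68, 67, 77, 14]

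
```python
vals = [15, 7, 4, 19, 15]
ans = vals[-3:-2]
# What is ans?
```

vals has length 5. The slice vals[-3:-2] selects indices [2] (2->4), giving [4].

[4]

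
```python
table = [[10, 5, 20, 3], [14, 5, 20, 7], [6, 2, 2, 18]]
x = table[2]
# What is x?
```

table has 3 rows. Row 2 is [6, 2, 2, 18].

[6, 2, 2, 18]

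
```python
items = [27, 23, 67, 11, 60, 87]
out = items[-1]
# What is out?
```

items has length 6. Negative index -1 maps to positive index 6 + (-1) = 5. items[5] = 87.

87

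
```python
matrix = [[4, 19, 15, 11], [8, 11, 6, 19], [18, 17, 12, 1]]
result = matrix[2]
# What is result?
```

matrix has 3 rows. Row 2 is [18, 17, 12, 1].

[18, 17, 12, 1]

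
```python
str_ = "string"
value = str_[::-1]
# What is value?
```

str_ has length 6. The slice str_[::-1] selects indices [5, 4, 3, 2, 1, 0] (5->'g', 4->'n', 3->'i', 2->'r', 1->'t', 0->'s'), giving 'gnirts'.

'gnirts'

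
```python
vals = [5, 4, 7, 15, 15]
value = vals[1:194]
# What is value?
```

vals has length 5. The slice vals[1:194] selects indices [1, 2, 3, 4] (1->4, 2->7, 3->15, 4->15), giving [4, 7, 15, 15].

[4, 7, 15, 15]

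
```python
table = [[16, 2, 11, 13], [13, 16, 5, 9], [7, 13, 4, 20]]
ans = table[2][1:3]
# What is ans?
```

table[2] = [7, 13, 4, 20]. table[2] has length 4. The slice table[2][1:3] selects indices [1, 2] (1->13, 2->4), giving [13, 4].

[13, 4]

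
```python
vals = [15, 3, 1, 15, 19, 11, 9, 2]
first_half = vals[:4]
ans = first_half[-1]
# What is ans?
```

vals has length 8. The slice vals[:4] selects indices [0, 1, 2, 3] (0->15, 1->3, 2->1, 3->15), giving [15, 3, 1, 15]. So first_half = [15, 3, 1, 15]. Then first_half[-1] = 15.

15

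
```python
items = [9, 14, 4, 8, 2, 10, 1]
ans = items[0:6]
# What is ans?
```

items has length 7. The slice items[0:6] selects indices [0, 1, 2, 3, 4, 5] (0->9, 1->14, 2->4, 3->8, 4->2, 5->10), giving [9, 14, 4, 8, 2, 10].

[9, 14, 4, 8, 2, 10]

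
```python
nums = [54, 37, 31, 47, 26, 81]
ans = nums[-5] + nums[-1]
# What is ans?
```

nums has length 6. Negative index -5 maps to positive index 6 + (-5) = 1. nums[1] = 37.
nums has length 6. Negative index -1 maps to positive index 6 + (-1) = 5. nums[5] = 81.
Sum: 37 + 81 = 118.

118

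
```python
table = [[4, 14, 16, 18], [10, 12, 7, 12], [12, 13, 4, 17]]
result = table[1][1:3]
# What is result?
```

table[1] = [10, 12, 7, 12]. table[1] has length 4. The slice table[1][1:3] selects indices [1, 2] (1->12, 2->7), giving [12, 7].

[12, 7]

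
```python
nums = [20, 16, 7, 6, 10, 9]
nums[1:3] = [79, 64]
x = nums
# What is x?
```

nums starts as [20, 16, 7, 6, 10, 9] (length 6). The slice nums[1:3] covers indices [1, 2] with values [16, 7]. Replacing that slice with [79, 64] (same length) produces [20, 79, 64, 6, 10, 9].

[20, 79, 64, 6, 10, 9]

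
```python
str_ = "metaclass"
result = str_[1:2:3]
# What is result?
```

str_ has length 9. The slice str_[1:2:3] selects indices [1] (1->'e'), giving 'e'.

'e'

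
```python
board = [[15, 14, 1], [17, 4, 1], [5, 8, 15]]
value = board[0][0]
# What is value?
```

board[0] = [15, 14, 1]. Taking column 0 of that row yields 15.

15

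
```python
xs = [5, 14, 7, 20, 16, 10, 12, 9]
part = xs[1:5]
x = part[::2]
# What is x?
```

xs has length 8. The slice xs[1:5] selects indices [1, 2, 3, 4] (1->14, 2->7, 3->20, 4->16), giving [14, 7, 20, 16]. So part = [14, 7, 20, 16]. part has length 4. The slice part[::2] selects indices [0, 2] (0->14, 2->20), giving [14, 20].

[14, 20]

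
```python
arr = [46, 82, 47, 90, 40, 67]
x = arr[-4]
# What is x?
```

arr has length 6. Negative index -4 maps to positive index 6 + (-4) = 2. arr[2] = 47.

47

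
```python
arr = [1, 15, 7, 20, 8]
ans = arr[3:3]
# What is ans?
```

arr has length 5. The slice arr[3:3] resolves to an empty index range, so the result is [].

[]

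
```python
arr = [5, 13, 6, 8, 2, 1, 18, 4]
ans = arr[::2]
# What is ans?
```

arr has length 8. The slice arr[::2] selects indices [0, 2, 4, 6] (0->5, 2->6, 4->2, 6->18), giving [5, 6, 2, 18].

[5, 6, 2, 18]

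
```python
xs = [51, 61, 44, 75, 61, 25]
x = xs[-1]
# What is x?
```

xs has length 6. Negative index -1 maps to positive index 6 + (-1) = 5. xs[5] = 25.

25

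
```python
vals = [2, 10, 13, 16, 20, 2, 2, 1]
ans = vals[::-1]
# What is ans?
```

vals has length 8. The slice vals[::-1] selects indices [7, 6, 5, 4, 3, 2, 1, 0] (7->1, 6->2, 5->2, 4->20, 3->16, 2->13, 1->10, 0->2), giving [1, 2, 2, 20, 16, 13, 10, 2].

[1, 2, 2, 20, 16, 13, 10, 2]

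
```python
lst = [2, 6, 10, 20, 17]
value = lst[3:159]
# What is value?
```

lst has length 5. The slice lst[3:159] selects indices [3, 4] (3->20, 4->17), giving [20, 17].

[20, 17]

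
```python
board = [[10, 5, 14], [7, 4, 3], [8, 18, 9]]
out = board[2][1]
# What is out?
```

board[2] = [8, 18, 9]. Taking column 1 of that row yields 18.

18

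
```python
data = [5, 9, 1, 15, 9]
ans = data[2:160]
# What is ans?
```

data has length 5. The slice data[2:160] selects indices [2, 3, 4] (2->1, 3->15, 4->9), giving [1, 15, 9].

[1, 15, 9]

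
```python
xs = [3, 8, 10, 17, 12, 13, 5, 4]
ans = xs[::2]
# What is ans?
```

xs has length 8. The slice xs[::2] selects indices [0, 2, 4, 6] (0->3, 2->10, 4->12, 6->5), giving [3, 10, 12, 5].

[3, 10, 12, 5]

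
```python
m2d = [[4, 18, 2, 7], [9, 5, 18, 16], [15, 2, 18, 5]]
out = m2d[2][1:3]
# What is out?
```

m2d[2] = [15, 2, 18, 5]. m2d[2] has length 4. The slice m2d[2][1:3] selects indices [1, 2] (1->2, 2->18), giving [2, 18].

[2, 18]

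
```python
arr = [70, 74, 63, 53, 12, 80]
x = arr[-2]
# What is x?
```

arr has length 6. Negative index -2 maps to positive index 6 + (-2) = 4. arr[4] = 12.

12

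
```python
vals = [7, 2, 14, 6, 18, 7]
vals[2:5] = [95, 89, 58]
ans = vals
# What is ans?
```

vals starts as [7, 2, 14, 6, 18, 7] (length 6). The slice vals[2:5] covers indices [2, 3, 4] with values [14, 6, 18]. Replacing that slice with [95, 89, 58] (same length) produces [7, 2, 95, 89, 58, 7].

[7, 2, 95, 89, 58, 7]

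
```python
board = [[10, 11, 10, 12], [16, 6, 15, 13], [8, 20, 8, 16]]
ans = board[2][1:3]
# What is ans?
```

board[2] = [8, 20, 8, 16]. board[2] has length 4. The slice board[2][1:3] selects indices [1, 2] (1->20, 2->8), giving [20, 8].

[20, 8]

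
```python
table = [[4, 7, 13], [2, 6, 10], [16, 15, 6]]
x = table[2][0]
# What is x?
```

table[2] = [16, 15, 6]. Taking column 0 of that row yields 16.

16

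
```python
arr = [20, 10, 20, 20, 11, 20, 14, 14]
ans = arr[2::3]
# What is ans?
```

arr has length 8. The slice arr[2::3] selects indices [2, 5] (2->20, 5->20), giving [20, 20].

[20, 20]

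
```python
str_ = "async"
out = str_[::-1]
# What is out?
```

str_ has length 5. The slice str_[::-1] selects indices [4, 3, 2, 1, 0] (4->'c', 3->'n', 2->'y', 1->'s', 0->'a'), giving 'cnysa'.

'cnysa'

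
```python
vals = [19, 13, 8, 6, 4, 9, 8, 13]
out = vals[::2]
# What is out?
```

vals has length 8. The slice vals[::2] selects indices [0, 2, 4, 6] (0->19, 2->8, 4->4, 6->8), giving [19, 8, 4, 8].

[19, 8, 4, 8]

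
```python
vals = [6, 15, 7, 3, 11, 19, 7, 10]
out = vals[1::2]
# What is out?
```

vals has length 8. The slice vals[1::2] selects indices [1, 3, 5, 7] (1->15, 3->3, 5->19, 7->10), giving [15, 3, 19, 10].

[15, 3, 19, 10]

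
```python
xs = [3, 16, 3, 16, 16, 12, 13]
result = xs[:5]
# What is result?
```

xs has length 7. The slice xs[:5] selects indices [0, 1, 2, 3, 4] (0->3, 1->16, 2->3, 3->16, 4->16), giving [3, 16, 3, 16, 16].

[3, 16, 3, 16, 16]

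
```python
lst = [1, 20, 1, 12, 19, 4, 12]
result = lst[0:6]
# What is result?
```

lst has length 7. The slice lst[0:6] selects indices [0, 1, 2, 3, 4, 5] (0->1, 1->20, 2->1, 3->12, 4->19, 5->4), giving [1, 20, 1, 12, 19, 4].

[1, 20, 1, 12, 19, 4]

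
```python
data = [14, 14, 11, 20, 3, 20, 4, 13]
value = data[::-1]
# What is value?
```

data has length 8. The slice data[::-1] selects indices [7, 6, 5, 4, 3, 2, 1, 0] (7->13, 6->4, 5->20, 4->3, 3->20, 2->11, 1->14, 0->14), giving [13, 4, 20, 3, 20, 11, 14, 14].

[13, 4, 20, 3, 20, 11, 14, 14]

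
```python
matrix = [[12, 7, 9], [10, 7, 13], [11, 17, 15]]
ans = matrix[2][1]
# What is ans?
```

matrix[2] = [11, 17, 15]. Taking column 1 of that row yields 17.

17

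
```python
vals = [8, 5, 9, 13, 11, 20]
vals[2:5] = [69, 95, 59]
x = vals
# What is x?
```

vals starts as [8, 5, 9, 13, 11, 20] (length 6). The slice vals[2:5] covers indices [2, 3, 4] with values [9, 13, 11]. Replacing that slice with [69, 95, 59] (same length) produces [8, 5, 69, 95, 59, 20].

[8, 5, 69, 95, 59, 20]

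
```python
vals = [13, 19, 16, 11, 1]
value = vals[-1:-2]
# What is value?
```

vals has length 5. The slice vals[-1:-2] resolves to an empty index range, so the result is [].

[]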